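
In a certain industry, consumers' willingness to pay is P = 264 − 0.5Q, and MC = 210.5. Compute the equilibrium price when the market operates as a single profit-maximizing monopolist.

A monopolist chooses Q where MR = MC. MR = 264 − Q; setting this equal to 210.5 gives Q = 53.5 and P = 237.25.

P = 237.25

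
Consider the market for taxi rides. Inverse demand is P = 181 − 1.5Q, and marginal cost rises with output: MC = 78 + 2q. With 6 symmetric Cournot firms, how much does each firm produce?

In a 6-firm Cournot equilibrium, symmetry and the first-order condition give q = (181 − 78)/(12.5) = 8.24. So Q = 49.44 and P = 106.84.

q_i = 8.24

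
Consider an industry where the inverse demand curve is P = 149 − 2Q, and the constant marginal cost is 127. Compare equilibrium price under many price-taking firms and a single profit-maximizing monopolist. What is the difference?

Under competition P = MC = 127, so Q = (149 − 127)/2 = 11.
A monopolist chooses Q where MR = MC. MR = 149 − 4Q; setting this equal to 127 gives Q = 5.5 and P = 138.
Change in equilibrium price: 138 − 127 = 11.

P rises by 11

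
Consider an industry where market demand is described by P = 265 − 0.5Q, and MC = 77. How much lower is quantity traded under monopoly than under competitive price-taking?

Quantity traded falls by 188

Competitive firms price at marginal cost: P = 77, giving Q = 376.
A monopolist chooses Q where MR = MC. MR = 265 − Q; setting this equal to 77 gives Q = 188 and P = 171.
Change in quantity traded: 188 − 376 = −188.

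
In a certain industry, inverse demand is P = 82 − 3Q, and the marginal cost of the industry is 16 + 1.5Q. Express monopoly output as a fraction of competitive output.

The monopolist equates marginal revenue to marginal cost: 82 − 6Q = 16 + 1.5Q, so Q = 8.8. From demand, P = 55.6.
Competitive equilibrium sets price equal to marginal cost: 82 − 3Q = 16 + 1.5Q, so Q = 44/3 and P = 38.
Ratio Q_m/Q_c = 8.8/(44/3) = 0.6.

Q_m/Q_c = 0.6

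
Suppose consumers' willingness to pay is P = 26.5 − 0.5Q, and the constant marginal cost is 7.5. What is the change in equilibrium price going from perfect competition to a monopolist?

Equilibrium price rises by 9.5

Perfect competition: P = MC = 7.5, so 26.5 − 0.5Q = 7.5 and Q = 38.
Monopoly sets MR = MC: 26.5 − Q = 7.5 ⇒ Q = 19, P = 26.5 − 0.5·19 = 17.
Change in equilibrium price: 17 − 7.5 = 9.5.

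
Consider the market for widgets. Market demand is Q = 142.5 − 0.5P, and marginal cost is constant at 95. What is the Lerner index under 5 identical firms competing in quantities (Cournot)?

Inverting demand: P = 285 − 2Q.
With 5 symmetric Cournot firms, each firm's FOC gives 285 − 12q = 95, so q = 95/6, Q = 5·95/6 = 475/6, and P = 380/3.
Lerner index = (P − MC)/P = (380/3 − 95)/(380/3) = 0.25.

Lerner index = 0.25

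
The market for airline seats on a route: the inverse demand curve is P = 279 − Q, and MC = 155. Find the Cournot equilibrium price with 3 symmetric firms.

P = 186

In a 3-firm Cournot equilibrium, symmetry and the first-order condition give q = (279 − 155)/(4) = 31. So Q = 93 and P = 186.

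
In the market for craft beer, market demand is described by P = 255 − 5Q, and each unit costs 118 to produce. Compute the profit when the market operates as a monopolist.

Profit = 938.45

Monopoly sets MR = MC: 255 − 10Q = 118 ⇒ Q = 13.7, P = 255 − 5·13.7 = 186.5.
Profit = (186.5 − 118)·13.7 = 938.45.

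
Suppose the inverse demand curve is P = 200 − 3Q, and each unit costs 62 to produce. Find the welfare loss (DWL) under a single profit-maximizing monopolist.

Perfect competition: P = MC = 62, so 200 − 3Q = 62 and Q = 46.
Monopoly sets MR = MC: 200 − 6Q = 62 ⇒ Q = 23, P = 200 − 3·23 = 131.
DWL is the triangle between Q = 23 and Q = 46: ½·(46 − 23)·(131 − 62) = 793.5.

DWL = 793.5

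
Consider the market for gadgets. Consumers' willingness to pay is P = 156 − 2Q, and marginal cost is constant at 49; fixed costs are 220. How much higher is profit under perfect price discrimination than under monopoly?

π rises by 1431.125

Monopoly sets MR = MC: 156 − 4Q = 49 ⇒ Q = 26.75, P = 156 − 2·26.75 = 102.5.
Profit = (102.5 − 49)·26.75 − 220 = 1211.125.
With perfect price discrimination, output is the efficient level Q = 53.5 (where demand meets MC), but every buyer pays their willingness to pay: CS = 0 and PS = total surplus.
PS equals the full surplus area, 2862.25. Profit = 2862.25 − 220 = 2642.25.
Change in profit: 2642.25 − 1211.125 = 1431.125.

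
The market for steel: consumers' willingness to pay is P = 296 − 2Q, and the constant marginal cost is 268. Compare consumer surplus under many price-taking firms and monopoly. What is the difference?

CS falls by 147

Under competition P = MC = 268, so Q = (296 − 268)/2 = 14.
CS = ½·(296 − 268)·14 = 196.
A monopolist chooses Q where MR = MC. MR = 296 − 4Q; setting this equal to 268 gives Q = 7 and P = 282.
CS = ½·(296 − 282)·7 = 49.
Change in consumer surplus: 49 − 196 = −147.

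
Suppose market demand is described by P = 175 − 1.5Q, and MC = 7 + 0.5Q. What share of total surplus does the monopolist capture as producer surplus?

PS/TS = 0.7

Monopoly sets MR = MC: 175 − 3Q = 7 + 0.5Q ⇒ Q = 48, P = 175 − 1.5·48 = 103.
CS = ½·(175 − 103)·48 = 1728.
PS = P·Q − VC(Q) = 103·48 − (7·48 + ½·0.5·48²) = 4032.
Share captured = PS/TS = 4032/5760 = 0.7.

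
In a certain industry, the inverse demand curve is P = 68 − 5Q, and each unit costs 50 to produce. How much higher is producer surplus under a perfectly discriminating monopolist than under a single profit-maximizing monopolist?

The monopolist equates marginal revenue to marginal cost: 68 − 10Q = 50, so Q = 1.8. From demand, P = 59.
PS = (59 − 50)·1.8 = 16.2.
Under first-degree price discrimination the firm charges each unit its demand price and produces up to where P = MC, i.e. Q = 3.6. Consumer surplus is zero; producer surplus equals total surplus.
PS = ½·(68 − 50)·3.6 = 32.4.
Change in producer surplus: 32.4 − 16.2 = 16.2.

Producer surplus rises by 16.2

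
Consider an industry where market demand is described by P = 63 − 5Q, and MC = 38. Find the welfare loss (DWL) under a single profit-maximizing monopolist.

Competitive firms price at marginal cost: P = 38, giving Q = 5.
Monopoly sets MR = MC: 63 − 10Q = 38 ⇒ Q = 2.5, P = 63 − 5·2.5 = 50.5.
DWL is the triangle between Q = 2.5 and Q = 5: ½·(5 − 2.5)·(50.5 − 38) = 15.625.

DWL = 15.625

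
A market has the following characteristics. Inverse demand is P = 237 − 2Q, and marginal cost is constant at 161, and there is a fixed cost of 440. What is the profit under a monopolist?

The monopolist equates marginal revenue to marginal cost: 237 − 4Q = 161, so Q = 19. From demand, P = 199.
Profit = (199 − 161)·19 − 440 = 282.

Profit = 282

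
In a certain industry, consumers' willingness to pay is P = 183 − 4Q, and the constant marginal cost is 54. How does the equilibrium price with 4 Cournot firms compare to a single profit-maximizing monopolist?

Cournot: P = 79.8; Monopoly: P = 118.5

Cournot with 4 identical firms: the symmetric best-response condition is 183 − 20q = 54. Each firm produces q = 6.45, total output Q = 25.8, price P = 79.8.
A monopolist chooses Q where MR = MC. MR = 183 − 8Q; setting this equal to 54 gives Q = 16.125 and P = 118.5.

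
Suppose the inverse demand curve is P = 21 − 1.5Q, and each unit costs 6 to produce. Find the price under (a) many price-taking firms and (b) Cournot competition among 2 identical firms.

Competition: P = 6; Cournot: P = 11

Under competition P = MC = 6, so Q = (21 − 6)/1.5 = 10.
With 2 symmetric Cournot firms, each firm's FOC gives 21 − 4.5q = 6, so q = 10/3, Q = 2·10/3 = 20/3, and P = 11.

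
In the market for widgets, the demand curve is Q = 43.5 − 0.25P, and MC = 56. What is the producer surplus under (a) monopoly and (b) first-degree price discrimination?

Inverting demand: P = 174 − 4Q.
The monopolist equates marginal revenue to marginal cost: 174 − 8Q = 56, so Q = 14.75. From demand, P = 115.
PS = (115 − 56)·14.75 = 870.25.
With perfect price discrimination, output is the efficient level Q = 29.5 (where demand meets MC), but every buyer pays their willingness to pay: CS = 0 and PS = total surplus.
PS = ½·(174 − 56)·29.5 = 1740.5.

Monopoly: PS = 870.25; Perfect PD: PS = 1740.5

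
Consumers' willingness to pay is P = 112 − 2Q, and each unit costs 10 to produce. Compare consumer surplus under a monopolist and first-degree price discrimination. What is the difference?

CS falls by 650.25

A monopolist chooses Q where MR = MC. MR = 112 − 4Q; setting this equal to 10 gives Q = 25.5 and P = 61.
CS = ½·(112 − 61)·25.5 = 650.25.
A perfectly discriminating monopolist sells every unit with P(Q) ≥ MC(Q), so output equals the competitive quantity Q = 51. Each buyer pays their reservation price, so CS = 0 and the firm captures all surplus.
CS = 0.
Change in consumer surplus: 0 − 650.25 = −650.25.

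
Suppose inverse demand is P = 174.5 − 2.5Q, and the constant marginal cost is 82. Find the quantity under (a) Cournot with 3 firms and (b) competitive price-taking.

With 3 symmetric Cournot firms, each firm's FOC gives 174.5 − 10q = 82, so q = 9.25, Q = 3·9.25 = 27.75, and P = 105.125.
Competitive firms price at marginal cost: P = 82, giving Q = 37.

Cournot: Q = 27.75; Competition: Q = 37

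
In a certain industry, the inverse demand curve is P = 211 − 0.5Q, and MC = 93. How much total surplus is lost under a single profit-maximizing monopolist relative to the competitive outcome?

DWL = 3481

Under competition P = MC = 93, so Q = (211 − 93)/0.5 = 236.
Monopoly sets MR = MC: 211 − Q = 93 ⇒ Q = 118, P = 211 − 0.5·118 = 152.
DWL is the triangle between Q = 118 and Q = 236: ½·(236 − 118)·(152 − 93) = 3481.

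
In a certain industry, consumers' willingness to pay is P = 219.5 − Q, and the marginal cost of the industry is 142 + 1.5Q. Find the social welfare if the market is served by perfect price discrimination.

With perfect price discrimination, output is the efficient level Q = 31 (where demand meets MC), but every buyer pays their willingness to pay: CS = 0 and PS = total surplus.
TS = 1201.25 (equal to competitive TS).

TS = 1201.25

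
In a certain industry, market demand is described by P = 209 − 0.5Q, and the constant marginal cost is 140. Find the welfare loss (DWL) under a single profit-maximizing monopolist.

DWL = 1190.25

Competitive firms price at marginal cost: P = 140, giving Q = 138.
A monopolist chooses Q where MR = MC. MR = 209 − Q; setting this equal to 140 gives Q = 69 and P = 174.5.
DWL is the triangle between Q = 69 and Q = 138: ½·(138 − 69)·(174.5 − 140) = 1190.25.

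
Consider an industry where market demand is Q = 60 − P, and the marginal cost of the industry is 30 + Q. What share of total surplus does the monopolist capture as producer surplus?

PS/TS = 0.75

Inverting demand: P = 60 − Q.
A monopolist chooses Q where MR = MC. MR = 60 − 2Q; setting this equal to 30 + Q gives Q = 10 and P = 50.
CS = ½·(60 − 50)·10 = 50.
PS = P·Q − VC(Q) = 50·10 − (30·10 + ½·1·10²) = 150.
Share captured = PS/TS = 150/200 = 0.75.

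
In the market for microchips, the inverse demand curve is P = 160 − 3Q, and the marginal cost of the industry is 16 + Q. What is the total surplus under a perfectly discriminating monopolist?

With perfect price discrimination, output is the efficient level Q = 36 (where demand meets MC), but every buyer pays their willingness to pay: CS = 0 and PS = total surplus.
TS = 2592 (equal to competitive TS).

TS = 2592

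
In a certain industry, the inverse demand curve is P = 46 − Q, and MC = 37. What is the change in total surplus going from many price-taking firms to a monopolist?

TS falls by 10.125

Perfect competition: P = MC = 37, so 46 − Q = 37 and Q = 9.
CS = ½·(46 − 37)·9 = 40.5; PS = (37 − 37)·9 = 0; TS = 40.5.
The monopolist equates marginal revenue to marginal cost: 46 − 2Q = 37, so Q = 4.5. From demand, P = 41.5.
CS = ½·(46 − 41.5)·4.5 = 10.125; PS = (41.5 − 37)·4.5 = 20.25; TS = 30.375.
Change in total surplus: 30.375 − 40.5 = −10.125.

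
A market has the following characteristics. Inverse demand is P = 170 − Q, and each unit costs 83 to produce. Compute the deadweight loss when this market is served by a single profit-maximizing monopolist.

Perfect competition: P = MC = 83, so 170 − Q = 83 and Q = 87.
A monopolist chooses Q where MR = MC. MR = 170 − 2Q; setting this equal to 83 gives Q = 43.5 and P = 126.5.
DWL is the triangle between Q = 43.5 and Q = 87: ½·(87 − 43.5)·(126.5 − 83) = 946.125.

DWL = 946.125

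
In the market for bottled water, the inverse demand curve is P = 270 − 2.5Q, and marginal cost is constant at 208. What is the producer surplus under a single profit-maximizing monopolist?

The monopolist equates marginal revenue to marginal cost: 270 − 5Q = 208, so Q = 12.4. From demand, P = 239.
PS = (239 − 208)·12.4 = 384.4.

PS = 384.4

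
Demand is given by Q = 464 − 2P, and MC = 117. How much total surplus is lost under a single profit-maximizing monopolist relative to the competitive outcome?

DWL = 3306.25

Inverting demand: P = 232 − 0.5Q.
Competitive firms price at marginal cost: P = 117, giving Q = 230.
Monopoly sets MR = MC: 232 − Q = 117 ⇒ Q = 115, P = 232 − 0.5·115 = 174.5.
DWL is the triangle between Q = 115 and Q = 230: ½·(230 − 115)·(174.5 − 117) = 3306.25.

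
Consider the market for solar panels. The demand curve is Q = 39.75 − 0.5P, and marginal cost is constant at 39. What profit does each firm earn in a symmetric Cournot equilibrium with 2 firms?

π_i = 91.125

Inverting demand: P = 79.5 − 2Q.
In a 2-firm Cournot equilibrium, symmetry and the first-order condition give q = (79.5 − 39)/(6) = 6.75. So Q = 13.5 and P = 52.5.
Each firm's profit = (52.5 − 39)·6.75 = 91.125.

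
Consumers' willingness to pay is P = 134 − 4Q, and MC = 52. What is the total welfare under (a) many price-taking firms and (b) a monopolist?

Competition: TS = 840.5; Monopoly: TS = 630.375

Under competition P = MC = 52, so Q = (134 − 52)/4 = 20.5.
CS = ½·(134 − 52)·20.5 = 840.5; PS = (52 − 52)·20.5 = 0; TS = 840.5.
The monopolist equates marginal revenue to marginal cost: 134 − 8Q = 52, so Q = 10.25. From demand, P = 93.
CS = ½·(134 − 93)·10.25 = 210.125; PS = (93 − 52)·10.25 = 420.25; TS = 630.375.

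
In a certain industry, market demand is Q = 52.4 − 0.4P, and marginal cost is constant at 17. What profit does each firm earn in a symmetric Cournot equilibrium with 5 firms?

π_i = 144.4

Inverting demand: P = 131 − 2.5Q.
Cournot with 5 identical firms: the symmetric best-response condition is 131 − 15q = 17. Each firm produces q = 7.6, total output Q = 38, price P = 36.
Each firm's profit = (36 − 17)·7.6 = 144.4.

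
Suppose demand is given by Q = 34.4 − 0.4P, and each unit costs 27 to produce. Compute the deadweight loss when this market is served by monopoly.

Inverting demand: P = 86 − 2.5Q.
Competitive firms price at marginal cost: P = 27, giving Q = 23.6.
Monopoly sets MR = MC: 86 − 5Q = 27 ⇒ Q = 11.8, P = 86 − 2.5·11.8 = 56.5.
DWL is the triangle between Q = 11.8 and Q = 23.6: ½·(23.6 − 11.8)·(56.5 − 27) = 174.05.

DWL = 174.05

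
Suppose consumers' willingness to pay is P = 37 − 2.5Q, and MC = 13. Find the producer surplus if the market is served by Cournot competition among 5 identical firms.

PS = 32

With 5 symmetric Cournot firms, each firm's FOC gives 37 − 15q = 13, so q = 1.6, Q = 5·1.6 = 8, and P = 17.
PS = (17 − 13)·8 = 32.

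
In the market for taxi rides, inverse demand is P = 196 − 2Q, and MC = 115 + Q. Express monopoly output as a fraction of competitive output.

Monopoly sets MR = MC: 196 − 4Q = 115 + Q ⇒ Q = 16.2, P = 196 − 2·16.2 = 163.6.
Under competition P = MC: 196 − 2Q = 115 + Q ⇒ Q = 27, P = 142.
Ratio Q_m/Q_c = 16.2/27 = 0.6.

Q_m/Q_c = 0.6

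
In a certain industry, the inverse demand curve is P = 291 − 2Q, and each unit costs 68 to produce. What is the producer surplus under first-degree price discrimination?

PS = 12432.25

Under first-degree price discrimination the firm charges each unit its demand price and produces up to where P = MC, i.e. Q = 111.5. Consumer surplus is zero; producer surplus equals total surplus.
PS = ½·(291 − 68)·111.5 = 12432.25.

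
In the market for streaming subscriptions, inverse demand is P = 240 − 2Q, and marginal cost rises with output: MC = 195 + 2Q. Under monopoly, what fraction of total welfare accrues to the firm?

The monopolist equates marginal revenue to marginal cost: 240 − 4Q = 195 + 2Q, so Q = 7.5. From demand, P = 225.
CS = ½·(240 − 225)·7.5 = 56.25.
PS = P·Q − VC(Q) = 225·7.5 − (195·7.5 + ½·2·7.5²) = 168.75.
Share captured = PS/TS = 168.75/225 = 0.75.

PS/TS = 0.75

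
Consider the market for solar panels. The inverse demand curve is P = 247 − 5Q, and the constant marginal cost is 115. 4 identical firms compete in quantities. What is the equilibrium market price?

In a 4-firm Cournot equilibrium, symmetry and the first-order condition give q = (247 − 115)/(25) = 5.28. So Q = 21.12 and P = 141.4.

P = 141.4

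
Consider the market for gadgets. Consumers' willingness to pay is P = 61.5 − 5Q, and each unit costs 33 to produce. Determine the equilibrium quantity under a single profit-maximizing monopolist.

Q = 2.85

Monopoly sets MR = MC: 61.5 − 10Q = 33 ⇒ Q = 2.85, P = 61.5 − 5·2.85 = 47.25.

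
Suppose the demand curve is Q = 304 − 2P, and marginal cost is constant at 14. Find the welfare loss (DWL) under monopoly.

Inverting demand: P = 152 − 0.5Q.
Competitive firms price at marginal cost: P = 14, giving Q = 276.
The monopolist equates marginal revenue to marginal cost: 152 − Q = 14, so Q = 138. From demand, P = 83.
DWL is the triangle between Q = 138 and Q = 276: ½·(276 − 138)·(83 − 14) = 4761.

DWL = 4761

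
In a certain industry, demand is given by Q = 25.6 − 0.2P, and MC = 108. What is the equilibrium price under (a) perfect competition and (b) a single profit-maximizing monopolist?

Inverting demand: P = 128 − 5Q.
Competitive firms price at marginal cost: P = 108, giving Q = 4.
The monopolist equates marginal revenue to marginal cost: 128 − 10Q = 108, so Q = 2. From demand, P = 118.

Competition: P = 108; Monopoly: P = 118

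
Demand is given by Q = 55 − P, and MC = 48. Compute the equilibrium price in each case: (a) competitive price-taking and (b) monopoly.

Competition: P = 48; Monopoly: P = 51.5

Inverting demand: P = 55 − Q.
Under competition P = MC = 48, so Q = (55 − 48)/1 = 7.
A monopolist chooses Q where MR = MC. MR = 55 − 2Q; setting this equal to 48 gives Q = 3.5 and P = 51.5.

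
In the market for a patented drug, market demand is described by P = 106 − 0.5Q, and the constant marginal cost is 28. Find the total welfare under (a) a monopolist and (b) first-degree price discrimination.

Monopoly: TS = 4563; Perfect PD: TS = 6084

The monopolist equates marginal revenue to marginal cost: 106 − Q = 28, so Q = 78. From demand, P = 67.
CS = ½·(106 − 67)·78 = 1521; PS = (67 − 28)·78 = 3042; TS = 4563.
With perfect price discrimination, output is the efficient level Q = 156 (where demand meets MC), but every buyer pays their willingness to pay: CS = 0 and PS = total surplus.
TS = 6084 (equal to competitive TS).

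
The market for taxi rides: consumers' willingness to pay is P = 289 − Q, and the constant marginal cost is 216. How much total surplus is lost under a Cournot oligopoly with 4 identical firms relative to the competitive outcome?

DWL = 106.58

Perfect competition: P = MC = 216, so 289 − Q = 216 and Q = 73.
With 4 symmetric Cournot firms, each firm's FOC gives 289 − 5q = 216, so q = 14.6, Q = 4·14.6 = 58.4, and P = 230.6.
DWL is the triangle between Q = 58.4 and Q = 73: ½·(73 − 58.4)·(230.6 − 216) = 106.58.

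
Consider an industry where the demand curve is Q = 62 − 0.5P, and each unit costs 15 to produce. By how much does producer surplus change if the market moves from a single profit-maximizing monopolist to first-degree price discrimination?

PS rises by 1485.125

Inverting demand: P = 124 − 2Q.
The monopolist equates marginal revenue to marginal cost: 124 − 4Q = 15, so Q = 27.25. From demand, P = 69.5.
PS = (69.5 − 15)·27.25 = 1485.125.
A perfectly discriminating monopolist sells every unit with P(Q) ≥ MC(Q), so output equals the competitive quantity Q = 54.5. Each buyer pays their reservation price, so CS = 0 and the firm captures all surplus.
PS = ½·(124 − 15)·54.5 = 2970.25.
Change in producer surplus: 2970.25 − 1485.125 = 1485.125.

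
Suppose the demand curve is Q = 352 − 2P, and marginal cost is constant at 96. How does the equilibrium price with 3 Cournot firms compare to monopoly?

Inverting demand: P = 176 − 0.5Q.
Cournot with 3 identical firms: the symmetric best-response condition is 176 − 2q = 96. Each firm produces q = 40, total output Q = 120, price P = 116.
The monopolist equates marginal revenue to marginal cost: 176 − Q = 96, so Q = 80. From demand, P = 136.

Cournot: P = 116; Monopoly: P = 136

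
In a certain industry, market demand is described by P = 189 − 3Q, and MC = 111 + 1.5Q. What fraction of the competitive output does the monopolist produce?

Monopoly sets MR = MC: 189 − 6Q = 111 + 1.5Q ⇒ Q = 10.4, P = 189 − 3·10.4 = 157.8.
Under competition P = MC: 189 − 3Q = 111 + 1.5Q ⇒ Q = 52/3, P = 137.
Ratio Q_m/Q_c = 10.4/(52/3) = 0.6.

Q_m/Q_c = 0.6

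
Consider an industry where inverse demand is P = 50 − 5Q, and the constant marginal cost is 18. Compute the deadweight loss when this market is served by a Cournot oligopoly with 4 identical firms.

DWL = 4.096

Under competition P = MC = 18, so Q = (50 − 18)/5 = 6.4.
Cournot with 4 identical firms: the symmetric best-response condition is 50 − 25q = 18. Each firm produces q = 1.28, total output Q = 5.12, price P = 24.4.
DWL is the triangle between Q = 5.12 and Q = 6.4: ½·(6.4 − 5.12)·(24.4 − 18) = 4.096.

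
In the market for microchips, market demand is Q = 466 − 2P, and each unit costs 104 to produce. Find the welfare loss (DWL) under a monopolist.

Inverting demand: P = 233 − 0.5Q.
Perfect competition: P = MC = 104, so 233 − 0.5Q = 104 and Q = 258.
Monopoly sets MR = MC: 233 − Q = 104 ⇒ Q = 129, P = 233 − 0.5·129 = 168.5.
DWL is the triangle between Q = 129 and Q = 258: ½·(258 − 129)·(168.5 − 104) = 4160.25.

DWL = 4160.25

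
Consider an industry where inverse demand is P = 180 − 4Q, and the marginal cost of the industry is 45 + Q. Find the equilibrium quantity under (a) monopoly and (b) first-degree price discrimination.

A monopolist chooses Q where MR = MC. MR = 180 − 8Q; setting this equal to 45 + Q gives Q = 15 and P = 120.
With perfect price discrimination, output is the efficient level Q = 27 (where demand meets MC), but every buyer pays their willingness to pay: CS = 0 and PS = total surplus.

Monopoly: Q = 15; Perfect PD: Q = 27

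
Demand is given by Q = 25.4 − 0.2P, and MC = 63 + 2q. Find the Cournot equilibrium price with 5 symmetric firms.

Inverting demand: P = 127 − 5Q.
With 5 symmetric Cournot firms, each firm's FOC gives 127 − 30q = 63 + 2q, so q = 2, Q = 5·2 = 10, and P = 77.

P = 77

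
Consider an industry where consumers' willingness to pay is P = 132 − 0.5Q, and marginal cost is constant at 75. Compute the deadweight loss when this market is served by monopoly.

Competitive firms price at marginal cost: P = 75, giving Q = 114.
Monopoly sets MR = MC: 132 − Q = 75 ⇒ Q = 57, P = 132 − 0.5·57 = 103.5.
DWL is the triangle between Q = 57 and Q = 114: ½·(114 − 57)·(103.5 − 75) = 812.25.

DWL = 812.25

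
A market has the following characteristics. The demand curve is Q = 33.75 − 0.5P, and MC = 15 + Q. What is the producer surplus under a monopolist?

Inverting demand: P = 67.5 − 2Q.
A monopolist chooses Q where MR = MC. MR = 67.5 − 4Q; setting this equal to 15 + Q gives Q = 10.5 and P = 46.5.
PS = P·Q − VC(Q) = 46.5·10.5 − (15·10.5 + ½·1·10.5²) = 275.625.

PS = 275.625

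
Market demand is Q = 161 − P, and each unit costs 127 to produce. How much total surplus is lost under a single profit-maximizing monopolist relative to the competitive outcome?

DWL = 144.5

Inverting demand: P = 161 − Q.
Under competition P = MC = 127, so Q = (161 − 127)/1 = 34.
Monopoly sets MR = MC: 161 − 2Q = 127 ⇒ Q = 17, P = 161 − 17 = 144.
DWL is the triangle between Q = 17 and Q = 34: ½·(34 − 17)·(144 − 127) = 144.5.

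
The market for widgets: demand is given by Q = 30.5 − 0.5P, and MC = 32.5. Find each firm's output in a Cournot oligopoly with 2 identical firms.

q_i = 4.75

Inverting demand: P = 61 − 2Q.
With 2 symmetric Cournot firms, each firm's FOC gives 61 − 6q = 32.5, so q = 4.75, Q = 2·4.75 = 9.5, and P = 42.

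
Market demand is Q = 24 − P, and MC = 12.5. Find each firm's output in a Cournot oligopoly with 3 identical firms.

q_i = 2.875

Inverting demand: P = 24 − Q.
With 3 symmetric Cournot firms, each firm's FOC gives 24 − 4q = 12.5, so q = 2.875, Q = 3·2.875 = 8.625, and P = 15.375.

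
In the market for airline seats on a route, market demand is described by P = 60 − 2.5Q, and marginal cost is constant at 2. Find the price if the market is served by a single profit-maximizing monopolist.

P = 31

A monopolist chooses Q where MR = MC. MR = 60 − 5Q; setting this equal to 2 gives Q = 11.6 and P = 31.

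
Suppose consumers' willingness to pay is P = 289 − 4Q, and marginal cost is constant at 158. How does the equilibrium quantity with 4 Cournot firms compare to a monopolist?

Cournot: Q = 26.2; Monopoly: Q = 16.375

In a 4-firm Cournot equilibrium, symmetry and the first-order condition give q = (289 − 158)/(20) = 6.55. So Q = 26.2 and P = 184.2.
Monopoly sets MR = MC: 289 − 8Q = 158 ⇒ Q = 16.375, P = 289 − 4·16.375 = 223.5.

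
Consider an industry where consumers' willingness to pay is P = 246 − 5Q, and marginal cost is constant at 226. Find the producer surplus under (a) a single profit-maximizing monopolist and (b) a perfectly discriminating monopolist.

Monopoly sets MR = MC: 246 − 10Q = 226 ⇒ Q = 2, P = 246 − 5·2 = 236.
PS = (236 − 226)·2 = 20.
A perfectly discriminating monopolist sells every unit with P(Q) ≥ MC(Q), so output equals the competitive quantity Q = 4. Each buyer pays their reservation price, so CS = 0 and the firm captures all surplus.
PS = ½·(246 − 226)·4 = 40.

Monopoly: PS = 20; Perfect PD: PS = 40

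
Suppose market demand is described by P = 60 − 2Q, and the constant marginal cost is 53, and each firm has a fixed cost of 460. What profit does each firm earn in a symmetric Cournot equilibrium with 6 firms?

Cournot with 6 identical firms: the symmetric best-response condition is 60 − 14q = 53. Each firm produces q = 0.5, total output Q = 3, price P = 54.
Each firm's profit = (54 − 53)·0.5 − 460 = −459.5.

π_i = −459.5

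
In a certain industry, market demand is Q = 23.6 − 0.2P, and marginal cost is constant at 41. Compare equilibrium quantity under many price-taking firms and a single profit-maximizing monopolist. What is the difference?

Inverting demand: P = 118 − 5Q.
Under competition P = MC = 41, so Q = (118 − 41)/5 = 15.4.
The monopolist equates marginal revenue to marginal cost: 118 − 10Q = 41, so Q = 7.7. From demand, P = 79.5.
Change in equilibrium quantity: 7.7 − 15.4 = −7.7.

Equilibrium quantity falls by 7.7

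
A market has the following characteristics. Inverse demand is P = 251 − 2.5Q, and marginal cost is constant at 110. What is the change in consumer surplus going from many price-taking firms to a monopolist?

Competitive firms price at marginal cost: P = 110, giving Q = 56.4.
CS = ½·(251 − 110)·56.4 = 3976.2.
The monopolist equates marginal revenue to marginal cost: 251 − 5Q = 110, so Q = 28.2. From demand, P = 180.5.
CS = ½·(251 − 180.5)·28.2 = 994.05.
Change in consumer surplus: 994.05 − 3976.2 = −2982.15.

Consumer surplus falls by 2982.15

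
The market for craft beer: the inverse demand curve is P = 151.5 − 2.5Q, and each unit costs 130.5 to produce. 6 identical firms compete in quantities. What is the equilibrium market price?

In a 6-firm Cournot equilibrium, symmetry and the first-order condition give q = (151.5 − 130.5)/(17.5) = 1.2. So Q = 7.2 and P = 133.5.

P = 133.5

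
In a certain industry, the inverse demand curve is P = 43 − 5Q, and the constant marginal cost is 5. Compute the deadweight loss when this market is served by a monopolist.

DWL = 36.1

Competitive firms price at marginal cost: P = 5, giving Q = 7.6.
Monopoly sets MR = MC: 43 − 10Q = 5 ⇒ Q = 3.8, P = 43 − 5·3.8 = 24.
DWL is the triangle between Q = 3.8 and Q = 7.6: ½·(7.6 − 3.8)·(24 − 5) = 36.1.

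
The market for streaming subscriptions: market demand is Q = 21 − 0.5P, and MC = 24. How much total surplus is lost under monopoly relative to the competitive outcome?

Inverting demand: P = 42 − 2Q.
Under competition P = MC = 24, so Q = (42 − 24)/2 = 9.
The monopolist equates marginal revenue to marginal cost: 42 − 4Q = 24, so Q = 4.5. From demand, P = 33.
DWL is the triangle between Q = 4.5 and Q = 9: ½·(9 − 4.5)·(33 − 24) = 20.25.

DWL = 20.25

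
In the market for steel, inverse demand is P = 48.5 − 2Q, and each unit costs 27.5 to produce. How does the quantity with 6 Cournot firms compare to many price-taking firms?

Cournot: Q = 9; Competition: Q = 10.5

With 6 symmetric Cournot firms, each firm's FOC gives 48.5 − 14q = 27.5, so q = 1.5, Q = 6·1.5 = 9, and P = 30.5.
Competitive firms price at marginal cost: P = 27.5, giving Q = 10.5.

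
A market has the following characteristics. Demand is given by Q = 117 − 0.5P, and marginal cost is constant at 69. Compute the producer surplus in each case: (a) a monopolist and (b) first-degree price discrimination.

Inverting demand: P = 234 − 2Q.
A monopolist chooses Q where MR = MC. MR = 234 − 4Q; setting this equal to 69 gives Q = 41.25 and P = 151.5.
PS = (151.5 − 69)·41.25 = 3403.125.
With perfect price discrimination, output is the efficient level Q = 82.5 (where demand meets MC), but every buyer pays their willingness to pay: CS = 0 and PS = total surplus.
PS = ½·(234 − 69)·82.5 = 6806.25.

Monopoly: PS = 3403.125; Perfect PD: PS = 6806.25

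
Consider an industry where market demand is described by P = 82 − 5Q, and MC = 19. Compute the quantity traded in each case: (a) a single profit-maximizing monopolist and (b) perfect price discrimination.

The monopolist equates marginal revenue to marginal cost: 82 − 10Q = 19, so Q = 6.3. From demand, P = 50.5.
A perfectly discriminating monopolist sells every unit with P(Q) ≥ MC(Q), so output equals the competitive quantity Q = 12.6. Each buyer pays their reservation price, so CS = 0 and the firm captures all surplus.

Monopoly: Q = 6.3; Perfect PD: Q = 12.6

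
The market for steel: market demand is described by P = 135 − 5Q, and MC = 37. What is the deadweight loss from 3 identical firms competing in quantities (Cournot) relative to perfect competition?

DWL = 60.025

Competitive firms price at marginal cost: P = 37, giving Q = 19.6.
With 3 symmetric Cournot firms, each firm's FOC gives 135 − 20q = 37, so q = 4.9, Q = 3·4.9 = 14.7, and P = 61.5.
DWL is the triangle between Q = 14.7 and Q = 19.6: ½·(19.6 − 14.7)·(61.5 − 37) = 60.025.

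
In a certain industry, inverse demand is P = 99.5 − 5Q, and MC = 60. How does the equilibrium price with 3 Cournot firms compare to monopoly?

In a 3-firm Cournot equilibrium, symmetry and the first-order condition give q = (99.5 − 60)/(20) = 1.975. So Q = 5.925 and P = 69.875.
A monopolist chooses Q where MR = MC. MR = 99.5 − 10Q; setting this equal to 60 gives Q = 3.95 and P = 79.75.

Cournot: P = 69.875; Monopoly: P = 79.75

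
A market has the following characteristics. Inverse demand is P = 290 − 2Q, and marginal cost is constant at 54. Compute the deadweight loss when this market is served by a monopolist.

DWL = 3481

Competitive firms price at marginal cost: P = 54, giving Q = 118.
The monopolist equates marginal revenue to marginal cost: 290 − 4Q = 54, so Q = 59. From demand, P = 172.
DWL is the triangle between Q = 59 and Q = 118: ½·(118 − 59)·(172 − 54) = 3481.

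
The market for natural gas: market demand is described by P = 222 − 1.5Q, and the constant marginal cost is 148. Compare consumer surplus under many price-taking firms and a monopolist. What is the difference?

Consumer surplus falls by 1369

Competitive firms price at marginal cost: P = 148, giving Q = 148/3.
CS = ½·(222 − 148)·148/3 = 5476/3.
A monopolist chooses Q where MR = MC. MR = 222 − 3Q; setting this equal to 148 gives Q = 74/3 and P = 185.
CS = ½·(222 − 185)·74/3 = 1369/3.
Change in consumer surplus: 1369/3 − 5476/3 = −1369.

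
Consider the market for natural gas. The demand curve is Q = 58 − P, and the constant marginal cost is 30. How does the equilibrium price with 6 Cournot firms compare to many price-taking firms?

Cournot: P = 34; Competition: P = 30

Inverting demand: P = 58 − Q.
With 6 symmetric Cournot firms, each firm's FOC gives 58 − 7q = 30, so q = 4, Q = 6·4 = 24, and P = 34.
Competitive firms price at marginal cost: P = 30, giving Q = 28.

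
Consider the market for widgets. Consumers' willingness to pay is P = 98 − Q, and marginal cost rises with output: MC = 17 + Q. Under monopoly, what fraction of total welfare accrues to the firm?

PS/TS = 0.75

Monopoly sets MR = MC: 98 − 2Q = 17 + Q ⇒ Q = 27, P = 98 − 27 = 71.
CS = ½·(98 − 71)·27 = 364.5.
PS = P·Q − VC(Q) = 71·27 − (17·27 + ½·1·27²) = 1093.5.
Share captured = PS/TS = 1093.5/1458 = 0.75.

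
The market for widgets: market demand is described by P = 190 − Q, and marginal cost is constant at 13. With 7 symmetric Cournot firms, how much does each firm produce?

With 7 symmetric Cournot firms, each firm's FOC gives 190 − 8q = 13, so q = 22.125, Q = 7·22.125 = 154.875, and P = 35.125.

q_i = 22.125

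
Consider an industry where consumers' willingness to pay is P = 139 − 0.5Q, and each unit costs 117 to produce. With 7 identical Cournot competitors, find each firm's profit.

Cournot with 7 identical firms: the symmetric best-response condition is 139 − 4q = 117. Each firm produces q = 5.5, total output Q = 38.5, price P = 119.75.
Each firm's profit = (119.75 − 117)·5.5 = 15.125.

π_i = 15.125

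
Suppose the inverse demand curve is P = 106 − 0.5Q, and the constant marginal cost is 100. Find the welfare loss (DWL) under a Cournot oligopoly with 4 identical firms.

DWL = 1.44

Under competition P = MC = 100, so Q = (106 − 100)/0.5 = 12.
In a 4-firm Cournot equilibrium, symmetry and the first-order condition give q = (106 − 100)/(2.5) = 2.4. So Q = 9.6 and P = 101.2.
DWL is the triangle between Q = 9.6 and Q = 12: ½·(12 − 9.6)·(101.2 − 100) = 1.44.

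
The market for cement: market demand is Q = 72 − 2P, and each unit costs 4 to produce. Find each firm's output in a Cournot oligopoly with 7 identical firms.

Inverting demand: P = 36 − 0.5Q.
In a 7-firm Cournot equilibrium, symmetry and the first-order condition give q = (36 − 4)/(4) = 8. So Q = 56 and P = 8.

q_i = 8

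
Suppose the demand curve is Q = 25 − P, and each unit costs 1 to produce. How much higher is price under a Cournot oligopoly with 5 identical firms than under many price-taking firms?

Inverting demand: P = 25 − Q.
Competitive firms price at marginal cost: P = 1, giving Q = 24.
With 5 symmetric Cournot firms, each firm's FOC gives 25 − 6q = 1, so q = 4, Q = 5·4 = 20, and P = 5.
Change in price: 5 − 1 = 4.

Price rises by 4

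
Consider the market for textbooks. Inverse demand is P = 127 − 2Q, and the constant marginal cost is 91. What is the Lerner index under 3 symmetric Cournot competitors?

Lerner index = 0.09

Cournot with 3 identical firms: the symmetric best-response condition is 127 − 8q = 91. Each firm produces q = 4.5, total output Q = 13.5, price P = 100.
Lerner index = (P − MC)/P = (100 − 91)/100 = 0.09.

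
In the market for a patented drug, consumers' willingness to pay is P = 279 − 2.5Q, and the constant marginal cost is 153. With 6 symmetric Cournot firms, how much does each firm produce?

Cournot with 6 identical firms: the symmetric best-response condition is 279 − 17.5q = 153. Each firm produces q = 7.2, total output Q = 43.2, price P = 171.

q_i = 7.2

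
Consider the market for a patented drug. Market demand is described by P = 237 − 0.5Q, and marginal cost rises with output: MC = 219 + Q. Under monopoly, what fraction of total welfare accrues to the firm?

A monopolist chooses Q where MR = MC. MR = 237 − Q; setting this equal to 219 + Q gives Q = 9 and P = 232.5.
CS = ½·(237 − 232.5)·9 = 20.25.
PS = P·Q − VC(Q) = 232.5·9 − (219·9 + ½·1·9²) = 81.
Share captured = PS/TS = 81/101.25 = 0.8.

PS/TS = 0.8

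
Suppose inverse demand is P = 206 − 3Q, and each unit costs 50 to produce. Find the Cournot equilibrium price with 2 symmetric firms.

In a 2-firm Cournot equilibrium, symmetry and the first-order condition give q = (206 − 50)/(9) = 52/3. So Q = 104/3 and P = 102.

P = 102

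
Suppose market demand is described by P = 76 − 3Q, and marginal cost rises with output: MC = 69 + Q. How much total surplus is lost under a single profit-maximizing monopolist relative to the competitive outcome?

Under competition P = MC: 76 − 3Q = 69 + Q ⇒ Q = 1.75, P = 70.75.
The monopolist equates marginal revenue to marginal cost: 76 − 6Q = 69 + Q, so Q = 1. From demand, P = 73.
CS = ½·(76 − 70.75)·1.75 = 147/32; PS = (70.75·1.75 − 69·1.75 − ½·1·1.75²) = 49/32; TS = 6.125.
CS = ½·(76 − 73)·1 = 1.5; PS = (73·1 − 69·1 − ½·1·1²) = 3.5; TS = 5.
DWL = 6.125 − 5 = 1.125.

DWL = 1.125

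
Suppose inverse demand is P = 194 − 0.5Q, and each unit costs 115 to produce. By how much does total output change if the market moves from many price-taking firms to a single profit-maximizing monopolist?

Competitive firms price at marginal cost: P = 115, giving Q = 158.
A monopolist chooses Q where MR = MC. MR = 194 − Q; setting this equal to 115 gives Q = 79 and P = 154.5.
Change in total output: 79 − 158 = −79.

Total output falls by 79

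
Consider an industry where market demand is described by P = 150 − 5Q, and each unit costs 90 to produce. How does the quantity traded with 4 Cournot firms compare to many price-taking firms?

Cournot with 4 identical firms: the symmetric best-response condition is 150 − 25q = 90. Each firm produces q = 2.4, total output Q = 9.6, price P = 102.
Perfect competition: P = MC = 90, so 150 − 5Q = 90 and Q = 12.

Cournot: Q = 9.6; Competition: Q = 12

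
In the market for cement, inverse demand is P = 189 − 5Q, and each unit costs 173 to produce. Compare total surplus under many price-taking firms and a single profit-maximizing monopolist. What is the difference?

TS falls by 6.4

Under competition P = MC = 173, so Q = (189 − 173)/5 = 3.2.
CS = ½·(189 − 173)·3.2 = 25.6; PS = (173 − 173)·3.2 = 0; TS = 25.6.
The monopolist equates marginal revenue to marginal cost: 189 − 10Q = 173, so Q = 1.6. From demand, P = 181.
CS = ½·(189 − 181)·1.6 = 6.4; PS = (181 − 173)·1.6 = 12.8; TS = 19.2.
Change in total surplus: 19.2 − 25.6 = −6.4.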